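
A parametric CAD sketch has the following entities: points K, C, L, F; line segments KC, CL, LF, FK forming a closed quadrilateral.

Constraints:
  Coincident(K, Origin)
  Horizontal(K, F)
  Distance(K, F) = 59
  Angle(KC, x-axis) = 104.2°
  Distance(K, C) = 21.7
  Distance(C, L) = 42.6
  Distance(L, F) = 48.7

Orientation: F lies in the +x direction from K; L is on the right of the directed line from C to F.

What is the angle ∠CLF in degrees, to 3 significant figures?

95.4°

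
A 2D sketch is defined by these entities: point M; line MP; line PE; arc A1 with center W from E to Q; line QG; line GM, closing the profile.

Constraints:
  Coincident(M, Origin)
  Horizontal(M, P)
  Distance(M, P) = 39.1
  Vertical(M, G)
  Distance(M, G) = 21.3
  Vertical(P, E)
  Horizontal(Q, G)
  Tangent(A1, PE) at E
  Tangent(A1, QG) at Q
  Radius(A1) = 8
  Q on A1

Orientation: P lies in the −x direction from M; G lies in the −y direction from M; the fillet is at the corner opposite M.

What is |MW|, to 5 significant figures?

33.825

M is at the origin; MP is horizontal with |MP| = 39.1 and P on the −x side, so P = (-39.100, 0.0000). M and G share the same x with |MG| = 21.3 and G on the −y side, so G = (0.0000, -21.300). The virtual corner opposite M is at (-39.100, -21.300). A1 meets PE tangentially, so WE is at right angles to PE and since A1 is tangent to QG there, WQ ⟂ QG, with radius 8.0, so the center W sits 8.0 in from both sides at W = (-31.100, -13.300). Then |MW| = |W − M| = 33.825.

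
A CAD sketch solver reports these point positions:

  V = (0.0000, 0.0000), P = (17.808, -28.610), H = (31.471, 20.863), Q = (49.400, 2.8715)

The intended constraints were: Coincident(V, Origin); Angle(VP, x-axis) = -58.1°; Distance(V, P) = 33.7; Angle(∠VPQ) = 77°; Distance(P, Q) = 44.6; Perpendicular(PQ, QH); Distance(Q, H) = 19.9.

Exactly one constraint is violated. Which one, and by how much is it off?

Distance(Q, H) = 19.9 — off by 5.50.

V = (0.00, 0.00) ✓; VP at -58.10° ✓; |VP| = 33.70 ✓; ∠VPQ = 77.00° ✓; |PQ| = 44.60 ✓; ∠(PQ, QH) = 90.00° ✓; |QH| = 25.40 ✗.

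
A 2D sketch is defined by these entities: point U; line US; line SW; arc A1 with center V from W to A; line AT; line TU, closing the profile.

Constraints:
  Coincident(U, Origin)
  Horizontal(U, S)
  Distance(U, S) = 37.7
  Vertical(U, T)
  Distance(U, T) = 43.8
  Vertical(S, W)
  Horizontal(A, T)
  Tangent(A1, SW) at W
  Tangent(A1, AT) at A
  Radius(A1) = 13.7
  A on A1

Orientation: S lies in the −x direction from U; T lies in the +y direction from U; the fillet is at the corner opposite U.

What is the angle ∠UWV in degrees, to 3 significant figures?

38.6°

The virtual corner opposite U is at (-37.7, 43.8). Tangency of A1 to SW means the radius VW is perpendicular to SW and since A1 is tangent to AT there, VA ⟂ AT, with radius 13.7, so the center V sits 13.7 in from both sides at V = (-24.0, 30.1). That places the tangent points at W = (-37.7, 30.1) on SW and A = (-24.0, 43.8) on AT. Then cos ∠UWV = WU·WV / (|WU||WV|), giving 38.6°.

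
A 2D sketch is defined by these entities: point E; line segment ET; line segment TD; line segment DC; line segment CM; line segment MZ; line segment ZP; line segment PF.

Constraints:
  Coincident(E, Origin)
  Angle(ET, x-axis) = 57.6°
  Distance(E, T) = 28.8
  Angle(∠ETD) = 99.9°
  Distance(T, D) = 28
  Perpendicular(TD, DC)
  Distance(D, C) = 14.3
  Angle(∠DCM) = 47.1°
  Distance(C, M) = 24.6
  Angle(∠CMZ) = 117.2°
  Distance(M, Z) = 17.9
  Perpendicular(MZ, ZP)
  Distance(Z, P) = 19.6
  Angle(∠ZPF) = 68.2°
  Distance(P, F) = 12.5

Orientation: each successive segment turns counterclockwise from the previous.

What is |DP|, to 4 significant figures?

15.46

E is at the origin; ET runs at 57.6° with length 28.8, so T = (15.43, 24.32). ∠ETD = 99.9° gives TD at 137.7° from the x-axis; with |TD| = 28.0, D = (-5.278, 43.16). TD is perpendicular to DC, so DC runs at -132.3°; with |DC| = 14.3, C = (-14.90, 32.58). ∠DCM = 47.1° gives CM at 0.6000° from the x-axis; with |CM| = 24.6, M = (9.697, 32.84). ∠CMZ = 117.2° gives MZ at 63.40° from the x-axis; with |MZ| = 17.9, Z = (17.71, 48.85). The perpendicularity gives ZP at right angles to MZ, so ZP runs at 153.4°; with |ZP| = 19.6, P = (0.1862, 57.62). Then |DP| = |P − D| = 15.46.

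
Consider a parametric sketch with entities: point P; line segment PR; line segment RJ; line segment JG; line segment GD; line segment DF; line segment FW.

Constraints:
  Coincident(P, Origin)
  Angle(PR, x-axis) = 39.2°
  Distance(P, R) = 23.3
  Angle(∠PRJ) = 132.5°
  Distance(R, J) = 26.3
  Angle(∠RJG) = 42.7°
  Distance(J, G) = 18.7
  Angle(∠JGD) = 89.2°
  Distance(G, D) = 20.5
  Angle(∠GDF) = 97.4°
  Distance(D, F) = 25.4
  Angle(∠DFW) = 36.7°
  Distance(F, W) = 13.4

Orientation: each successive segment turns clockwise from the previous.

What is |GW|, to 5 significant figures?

21.236

P is at the origin; PR runs at 39.2° with length 23.3, so R = (18.056, 14.726). ∠PRJ = 132.5° gives RJ at -8.3000° from the x-axis; with |RJ| = 26.3, J = (44.081, 10.930). ∠RJG = 42.7° gives JG at -145.60° from the x-axis; with |JG| = 18.7, G = (28.651, 0.36483). ∠JGD = 89.2° gives GD at 123.60° from the x-axis; with |GD| = 20.5, D = (17.307, 17.440). ∠GDF = 97.4° gives DF at 41.000° from the x-axis; with |DF| = 25.4, F = (36.476, 34.104). ∠DFW = 36.7° gives FW at -102.30° from the x-axis; with |FW| = 13.4, W = (33.622, 21.011). Then |GW| = |W − G| = 21.236.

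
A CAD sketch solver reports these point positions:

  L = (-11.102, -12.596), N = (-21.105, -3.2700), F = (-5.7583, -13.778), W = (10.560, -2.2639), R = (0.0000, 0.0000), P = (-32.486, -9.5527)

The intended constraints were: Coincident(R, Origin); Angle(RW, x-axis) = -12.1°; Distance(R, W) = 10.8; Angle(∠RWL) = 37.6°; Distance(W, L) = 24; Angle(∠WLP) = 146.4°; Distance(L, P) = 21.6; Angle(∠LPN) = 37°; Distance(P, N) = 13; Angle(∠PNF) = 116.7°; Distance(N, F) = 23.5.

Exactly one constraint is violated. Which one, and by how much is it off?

Distance(N, F) = 23.5 — off by 4.90.

R = (0.00, 0.00) ✓; RW at -12.10° ✓; |RW| = 10.80 ✓; ∠RWL = 37.60° ✓; |WL| = 24.00 ✓; ∠WLP = 146.4° ✓; |LP| = 21.60 ✓; ∠LPN = 37.00° ✓; |PN| = 13.00 ✓; ∠PNF = 116.7° ✓; |NF| = 18.60 ✗.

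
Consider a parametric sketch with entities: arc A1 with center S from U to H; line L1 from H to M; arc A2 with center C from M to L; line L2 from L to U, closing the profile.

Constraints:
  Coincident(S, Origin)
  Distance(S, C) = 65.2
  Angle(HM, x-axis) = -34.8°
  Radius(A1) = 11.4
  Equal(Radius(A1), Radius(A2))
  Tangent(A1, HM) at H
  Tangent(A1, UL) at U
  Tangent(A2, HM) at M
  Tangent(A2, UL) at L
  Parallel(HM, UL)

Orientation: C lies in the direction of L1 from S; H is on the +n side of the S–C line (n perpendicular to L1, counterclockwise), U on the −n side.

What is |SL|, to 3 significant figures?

66.2

Tangency of A1 to both parallel lines with radius 11.4 puts H and U at S ± 11.4·n: H = (6.51, 9.36), U = (-6.51, -9.36). Equal radii place M and L the same way about C: M = C + 11.4·n = (60.0, -27.8), L = C − 11.4·n = (47.0, -46.6). Then |SL| = |L − S| = 66.2.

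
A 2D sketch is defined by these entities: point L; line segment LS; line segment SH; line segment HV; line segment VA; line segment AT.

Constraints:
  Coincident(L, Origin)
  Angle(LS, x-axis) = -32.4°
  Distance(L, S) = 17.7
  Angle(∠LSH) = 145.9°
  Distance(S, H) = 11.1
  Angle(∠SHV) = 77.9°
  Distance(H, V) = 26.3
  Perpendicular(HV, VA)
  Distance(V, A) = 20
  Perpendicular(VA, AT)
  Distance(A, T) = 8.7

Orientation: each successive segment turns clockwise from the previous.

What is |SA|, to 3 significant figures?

25.7

L is at the origin; LS runs at -32.4° with length 17.7, so S = (14.9, -9.48). ∠LSH = 145.9° gives SH at -66.5° from the x-axis; with |SH| = 11.1, H = (19.4, -19.7). ∠SHV = 77.9° gives HV at -169° from the x-axis; with |HV| = 26.3, V = (-6.41, -24.9). HV ⟂ VA, so VA runs at 101°; with |VA| = 20.0, A = (-10.4, -5.26). Then |SA| = |A − S| = 25.7.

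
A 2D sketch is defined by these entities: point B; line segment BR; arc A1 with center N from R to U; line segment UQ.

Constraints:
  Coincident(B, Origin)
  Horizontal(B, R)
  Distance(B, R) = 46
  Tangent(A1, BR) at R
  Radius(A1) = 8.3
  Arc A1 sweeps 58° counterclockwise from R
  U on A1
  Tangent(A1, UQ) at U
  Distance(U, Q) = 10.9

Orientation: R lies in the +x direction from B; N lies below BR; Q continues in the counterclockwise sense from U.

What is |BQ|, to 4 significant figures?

35.69

B is at the origin; BR is horizontal with |BR| = 46.0 and R on the +x side, so R = (46.00, 0.000). The tangent condition forces NR to be normal to BR, so N = R + (0, -8.3) = (46.00, -8.300). On A1, R sits at bearing 90° from N; a 58° counterclockwise sweep puts U at bearing 148°, so U = N + 8.3·(cos 148°, sin 148°) = (38.96, -3.902). A1 meets UQ tangentially, so NU is at right angles to UQ, so UQ runs along (−sin 148°, cos 148°); with |UQ| = 10.9, Q = (33.19, -13.15). Then |BQ| = |Q − B| = 35.69.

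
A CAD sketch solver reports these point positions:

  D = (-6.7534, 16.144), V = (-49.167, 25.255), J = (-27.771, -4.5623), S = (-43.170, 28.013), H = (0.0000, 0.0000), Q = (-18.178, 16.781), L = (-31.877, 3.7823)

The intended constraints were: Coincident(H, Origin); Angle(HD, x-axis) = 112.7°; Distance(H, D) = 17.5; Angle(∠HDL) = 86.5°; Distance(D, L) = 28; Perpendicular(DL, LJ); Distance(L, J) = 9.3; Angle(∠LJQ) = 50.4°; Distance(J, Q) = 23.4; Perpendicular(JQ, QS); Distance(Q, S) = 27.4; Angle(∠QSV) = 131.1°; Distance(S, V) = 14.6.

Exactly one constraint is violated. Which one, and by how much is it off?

Distance(S, V) = 14.6 — off by 8.00.

H = (0.00, 0.00) ✓; HD at 112.7° ✓; |HD| = 17.50 ✓; ∠HDL = 86.50° ✓; |DL| = 28.00 ✓; ∠(DL, LJ) = 90.00° ✓; |LJ| = 9.300 ✓; ∠LJQ = 50.40° ✓; |JQ| = 23.40 ✓; ∠(JQ, QS) = 90.00° ✓; |QS| = 27.40 ✓; ∠QSV = 131.1° ✓; |SV| = 6.601 ✗.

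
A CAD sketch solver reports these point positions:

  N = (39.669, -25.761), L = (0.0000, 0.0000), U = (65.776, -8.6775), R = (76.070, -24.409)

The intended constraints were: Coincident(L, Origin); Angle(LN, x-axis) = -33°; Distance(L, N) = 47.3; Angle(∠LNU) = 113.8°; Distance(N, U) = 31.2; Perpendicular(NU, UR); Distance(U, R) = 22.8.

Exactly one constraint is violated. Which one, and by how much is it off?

Distance(U, R) = 22.8 — off by 4.00.

L = (0.00, 0.00) ✓; LN at -33.00° ✓; |LN| = 47.30 ✓; ∠LNU = 113.8° ✓; |NU| = 31.20 ✓; ∠(NU, UR) = 90.00° ✓; |UR| = 18.80 ✗.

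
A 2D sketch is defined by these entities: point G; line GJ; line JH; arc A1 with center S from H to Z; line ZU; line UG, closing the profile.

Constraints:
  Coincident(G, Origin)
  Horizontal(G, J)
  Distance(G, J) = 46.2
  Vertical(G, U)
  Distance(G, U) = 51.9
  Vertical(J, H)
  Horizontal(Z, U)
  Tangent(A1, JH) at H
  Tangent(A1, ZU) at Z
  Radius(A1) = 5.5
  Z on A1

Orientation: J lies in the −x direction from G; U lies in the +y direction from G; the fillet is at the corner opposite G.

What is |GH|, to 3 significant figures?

65.5

The virtual corner opposite G is at (-46.2, 51.9). Since A1 is tangent to JH there, SH ⟂ JH and A1 meets ZU tangentially, so SZ is at right angles to ZU, with radius 5.5, so the center S sits 5.5 in from both sides at S = (-40.7, 46.4). That places the tangent points at H = (-46.2, 46.4) on JH and Z = (-40.7, 51.9) on ZU. Then |GH| = |H − G| = 65.5.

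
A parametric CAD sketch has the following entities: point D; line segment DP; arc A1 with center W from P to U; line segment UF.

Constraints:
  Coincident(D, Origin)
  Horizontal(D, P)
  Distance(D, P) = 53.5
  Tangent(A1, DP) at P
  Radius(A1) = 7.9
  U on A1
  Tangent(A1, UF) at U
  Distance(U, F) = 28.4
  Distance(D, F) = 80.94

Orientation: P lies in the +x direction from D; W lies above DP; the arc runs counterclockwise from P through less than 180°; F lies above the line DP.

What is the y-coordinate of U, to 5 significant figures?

3.2646

D is at the origin; D and P share the same y with |DP| = 53.5 and P on the +x side, so P = (53.500, 0.0000). Tangency of A1 to DP means the radius WP is perpendicular to DP, so W = P + (0, 7.9) = (53.500, 7.9000). Since WU ⟂ UF (tangency), |WF| = √(7.9² + 28.4²) = 29.478 regardless of where U sits on A1. So F lies on both circle(D, 80.94) and circle(W, 29.478); the above-DP intersection is F = (76.561, 26.262). U is the foot of the tangent from F: U = (59.897, 3.2646).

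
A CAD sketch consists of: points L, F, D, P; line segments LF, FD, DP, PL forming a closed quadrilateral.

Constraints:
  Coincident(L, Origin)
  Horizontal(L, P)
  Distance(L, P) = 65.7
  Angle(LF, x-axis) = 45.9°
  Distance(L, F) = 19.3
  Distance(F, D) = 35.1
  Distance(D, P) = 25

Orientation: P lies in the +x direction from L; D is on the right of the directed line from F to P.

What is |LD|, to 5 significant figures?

42.266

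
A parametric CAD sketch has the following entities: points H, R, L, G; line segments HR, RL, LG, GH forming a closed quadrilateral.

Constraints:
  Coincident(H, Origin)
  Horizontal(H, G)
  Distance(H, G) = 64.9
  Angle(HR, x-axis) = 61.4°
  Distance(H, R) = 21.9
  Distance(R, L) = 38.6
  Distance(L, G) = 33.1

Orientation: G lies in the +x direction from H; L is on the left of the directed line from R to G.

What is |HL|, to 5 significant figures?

55.766

H is at the origin; H and G share the same y with |HG| = 64.9 and G in +x, so G = (64.9, 0). HR runs at 61.4° with |HR| = 21.9, so R = (10.483, 19.228). L is determined by |RL| = 38.6 and |LG| = 33.1 together: it lies at the intersection of circle(R, 38.6) and circle(G, 33.1). With |RG| = 57.714, the foot of the radical line on RG is 32.273 from R and the perpendicular offset is √(38.6² − 32.273²) = 21.175. Taking the left-of-RG solution: L = (47.968, 28.441).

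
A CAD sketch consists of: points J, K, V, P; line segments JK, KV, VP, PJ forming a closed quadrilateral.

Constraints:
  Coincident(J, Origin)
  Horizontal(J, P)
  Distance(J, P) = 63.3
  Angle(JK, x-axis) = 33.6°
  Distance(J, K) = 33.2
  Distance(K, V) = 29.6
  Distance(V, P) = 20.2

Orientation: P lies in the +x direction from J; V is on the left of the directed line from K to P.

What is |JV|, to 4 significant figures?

60.40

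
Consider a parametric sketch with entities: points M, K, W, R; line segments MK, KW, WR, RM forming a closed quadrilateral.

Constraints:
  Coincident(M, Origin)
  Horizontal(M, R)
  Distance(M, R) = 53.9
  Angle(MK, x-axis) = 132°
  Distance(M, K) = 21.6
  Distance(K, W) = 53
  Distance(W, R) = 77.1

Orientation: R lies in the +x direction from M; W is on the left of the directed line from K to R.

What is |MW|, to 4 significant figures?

63.95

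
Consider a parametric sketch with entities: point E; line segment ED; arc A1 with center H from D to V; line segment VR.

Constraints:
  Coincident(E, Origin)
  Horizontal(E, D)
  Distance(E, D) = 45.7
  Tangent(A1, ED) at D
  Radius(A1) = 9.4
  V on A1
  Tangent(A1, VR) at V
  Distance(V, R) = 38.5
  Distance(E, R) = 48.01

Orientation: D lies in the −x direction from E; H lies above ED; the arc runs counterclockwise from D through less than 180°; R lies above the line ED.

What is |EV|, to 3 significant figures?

37.4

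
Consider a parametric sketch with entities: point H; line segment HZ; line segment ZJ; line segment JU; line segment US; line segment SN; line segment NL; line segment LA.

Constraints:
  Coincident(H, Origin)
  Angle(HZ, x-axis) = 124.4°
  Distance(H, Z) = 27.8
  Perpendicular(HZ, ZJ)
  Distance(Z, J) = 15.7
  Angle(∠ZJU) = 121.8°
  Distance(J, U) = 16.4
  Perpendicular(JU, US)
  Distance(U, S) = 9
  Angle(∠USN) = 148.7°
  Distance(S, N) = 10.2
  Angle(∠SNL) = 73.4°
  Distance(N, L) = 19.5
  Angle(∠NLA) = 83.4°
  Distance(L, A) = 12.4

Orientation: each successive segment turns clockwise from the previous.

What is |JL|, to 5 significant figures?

3.7991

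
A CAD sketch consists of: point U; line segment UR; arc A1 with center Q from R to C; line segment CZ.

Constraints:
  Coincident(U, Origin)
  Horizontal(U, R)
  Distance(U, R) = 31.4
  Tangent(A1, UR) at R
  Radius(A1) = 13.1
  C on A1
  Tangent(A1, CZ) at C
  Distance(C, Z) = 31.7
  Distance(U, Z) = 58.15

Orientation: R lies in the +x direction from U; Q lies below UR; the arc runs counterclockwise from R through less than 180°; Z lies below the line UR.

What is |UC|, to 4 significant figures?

27.31

Checks: U = (0.00, 0.00) ✓; |QC| = 13.10 ✓; ∠(QC, CZ) = 90.00° ✓; |CZ| = 31.70 ✓; |UZ| = 58.15 ✓.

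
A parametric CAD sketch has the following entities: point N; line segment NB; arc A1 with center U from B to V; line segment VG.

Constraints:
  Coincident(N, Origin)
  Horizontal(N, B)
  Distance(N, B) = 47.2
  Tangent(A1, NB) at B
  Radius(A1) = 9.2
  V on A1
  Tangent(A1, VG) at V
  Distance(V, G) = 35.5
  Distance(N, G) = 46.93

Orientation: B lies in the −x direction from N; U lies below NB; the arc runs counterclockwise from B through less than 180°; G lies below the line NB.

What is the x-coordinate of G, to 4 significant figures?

-25.96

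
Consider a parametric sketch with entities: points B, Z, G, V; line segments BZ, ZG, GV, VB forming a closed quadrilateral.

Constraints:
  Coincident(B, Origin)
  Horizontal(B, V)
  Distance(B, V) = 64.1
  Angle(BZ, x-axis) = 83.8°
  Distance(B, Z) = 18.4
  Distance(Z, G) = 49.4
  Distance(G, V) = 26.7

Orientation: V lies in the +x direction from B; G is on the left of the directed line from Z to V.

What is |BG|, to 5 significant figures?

56.203

B is at the origin; BV is horizontal with |BV| = 64.1 and V in +x, so V = (64.1, 0). BZ runs at 83.8° with |BZ| = 18.4, so Z = (1.9872, 18.292). G is determined by |ZG| = 49.4 and |GV| = 26.7 together: it lies at the intersection of circle(Z, 49.4) and circle(V, 26.7). With |ZV| = 64.750, the foot of the radical line on ZV is 45.715 from Z and the perpendicular offset is √(49.4² − 45.715²) = 18.722. Taking the left-of-ZV solution: G = (51.129, 23.338).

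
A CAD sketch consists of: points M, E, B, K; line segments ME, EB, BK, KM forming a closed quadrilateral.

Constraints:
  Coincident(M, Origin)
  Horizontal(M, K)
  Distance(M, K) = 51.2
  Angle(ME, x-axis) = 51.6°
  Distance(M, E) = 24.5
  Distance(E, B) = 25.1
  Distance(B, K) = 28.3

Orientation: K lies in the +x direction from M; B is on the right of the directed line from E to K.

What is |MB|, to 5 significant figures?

23.717

Checks: |EB| = 25.10 ✓; |BK| = 28.30 ✓.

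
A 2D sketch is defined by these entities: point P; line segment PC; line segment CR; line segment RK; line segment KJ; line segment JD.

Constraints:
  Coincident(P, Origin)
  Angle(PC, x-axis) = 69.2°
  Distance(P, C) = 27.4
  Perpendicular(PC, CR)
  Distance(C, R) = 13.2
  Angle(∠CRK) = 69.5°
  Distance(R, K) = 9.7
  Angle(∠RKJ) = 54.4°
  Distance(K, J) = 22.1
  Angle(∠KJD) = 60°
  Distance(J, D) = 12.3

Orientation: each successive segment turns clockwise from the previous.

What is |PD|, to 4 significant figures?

38.74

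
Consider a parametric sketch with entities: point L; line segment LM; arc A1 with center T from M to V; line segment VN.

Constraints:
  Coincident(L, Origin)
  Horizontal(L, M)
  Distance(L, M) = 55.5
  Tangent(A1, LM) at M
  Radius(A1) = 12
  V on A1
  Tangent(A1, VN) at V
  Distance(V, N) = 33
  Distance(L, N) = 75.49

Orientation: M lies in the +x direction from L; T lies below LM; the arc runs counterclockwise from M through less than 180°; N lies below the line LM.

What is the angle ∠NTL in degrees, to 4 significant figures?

108.1°

Checks: |TV| = 12.00 ✓; ∠(TV, VN) = 90.00° ✓; |VN| = 33.00 ✓; |LN| = 75.49 ✓.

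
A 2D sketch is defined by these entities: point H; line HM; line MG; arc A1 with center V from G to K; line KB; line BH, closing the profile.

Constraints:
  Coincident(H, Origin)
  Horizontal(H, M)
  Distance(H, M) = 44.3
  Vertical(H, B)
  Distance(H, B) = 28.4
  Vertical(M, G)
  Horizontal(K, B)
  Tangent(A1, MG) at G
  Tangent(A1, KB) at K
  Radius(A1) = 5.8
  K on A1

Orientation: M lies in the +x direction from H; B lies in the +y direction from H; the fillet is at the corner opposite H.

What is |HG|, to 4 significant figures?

49.73

The virtual corner opposite H is at (44.30, 28.40). Tangency of A1 to MG means the radius VG is perpendicular to MG and tangency of A1 to KB means the radius VK is perpendicular to KB, with radius 5.8, so the center V sits 5.8 in from both sides at V = (38.50, 22.60). That places the tangent points at G = (44.30, 22.60) on MG and K = (38.50, 28.40) on KB. Then |HG| = |G − H| = 49.73.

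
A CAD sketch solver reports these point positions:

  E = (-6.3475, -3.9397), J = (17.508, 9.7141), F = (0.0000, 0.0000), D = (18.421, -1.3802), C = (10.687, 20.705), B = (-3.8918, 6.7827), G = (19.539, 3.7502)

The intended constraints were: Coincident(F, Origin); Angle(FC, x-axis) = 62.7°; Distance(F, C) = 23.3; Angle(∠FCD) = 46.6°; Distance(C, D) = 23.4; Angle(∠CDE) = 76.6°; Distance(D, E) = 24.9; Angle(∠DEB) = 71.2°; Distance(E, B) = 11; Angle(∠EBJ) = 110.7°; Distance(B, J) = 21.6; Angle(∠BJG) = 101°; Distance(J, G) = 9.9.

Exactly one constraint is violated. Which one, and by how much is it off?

Distance(J, G) = 9.9 — off by 3.60.

F = (0.00, 0.00) ✓; FC at 62.70° ✓; |FC| = 23.30 ✓; ∠FCD = 46.60° ✓; |CD| = 23.40 ✓; ∠CDE = 76.60° ✓; |DE| = 24.90 ✓; ∠DEB = 71.20° ✓; |EB| = 11.00 ✓; ∠EBJ = 110.7° ✓; |BJ| = 21.60 ✓; ∠BJG = 101.0° ✓; |JG| = 6.300 ✗.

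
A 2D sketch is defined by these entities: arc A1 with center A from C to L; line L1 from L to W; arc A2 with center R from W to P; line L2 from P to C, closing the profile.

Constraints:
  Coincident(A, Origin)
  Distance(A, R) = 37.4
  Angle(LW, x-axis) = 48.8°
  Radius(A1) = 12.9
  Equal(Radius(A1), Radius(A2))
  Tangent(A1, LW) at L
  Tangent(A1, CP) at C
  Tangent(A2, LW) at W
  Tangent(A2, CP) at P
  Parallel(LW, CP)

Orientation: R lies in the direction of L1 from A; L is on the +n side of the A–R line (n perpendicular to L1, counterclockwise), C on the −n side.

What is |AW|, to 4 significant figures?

39.56

The slot axis is L1's direction at 48.8°, so u = (cos 48.8°, sin 48.8°) = (0.6587, 0.7524) and n = (−sin 48.8°, cos 48.8°) = (-0.7524, 0.6587). A is at the origin and R lies 37.4 along u from A, so R = 37.4·u = (24.63, 28.14). Tangency of A1 to both parallel lines with radius 12.9 puts L and C at A ± 12.9·n: L = (-9.706, 8.497), C = (9.706, -8.497). Equal radii place W and P the same way about R: W = R + 12.9·n = (14.93, 36.64), P = R − 12.9·n = (34.34, 19.64). Then |AW| = |W − A| = 39.56.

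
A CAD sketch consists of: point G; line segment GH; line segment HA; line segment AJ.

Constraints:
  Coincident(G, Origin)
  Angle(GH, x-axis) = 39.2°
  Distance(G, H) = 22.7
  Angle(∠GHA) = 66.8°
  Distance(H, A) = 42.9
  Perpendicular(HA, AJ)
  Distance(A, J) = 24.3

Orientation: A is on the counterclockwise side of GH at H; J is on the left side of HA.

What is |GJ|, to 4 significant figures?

34.13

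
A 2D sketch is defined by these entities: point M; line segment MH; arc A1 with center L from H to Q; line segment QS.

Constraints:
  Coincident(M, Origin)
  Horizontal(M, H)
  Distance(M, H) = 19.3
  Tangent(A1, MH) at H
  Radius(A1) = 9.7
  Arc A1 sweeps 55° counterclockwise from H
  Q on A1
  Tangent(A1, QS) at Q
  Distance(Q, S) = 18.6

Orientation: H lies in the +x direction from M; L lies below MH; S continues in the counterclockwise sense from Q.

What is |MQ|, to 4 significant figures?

12.08

M is at the origin; MH is horizontal with |MH| = 19.3 and H on the +x side, so H = (19.30, 0.000). Since A1 is tangent to MH there, LH ⟂ MH, so L = H + (0, -9.7) = (19.30, -9.700). On A1, H sits at bearing 90° from L; a 55° counterclockwise sweep puts Q at bearing 145°, so Q = L + 9.7·(cos 145°, sin 145°) = (11.35, -4.136). Then |MQ| = |Q − M| = 12.08.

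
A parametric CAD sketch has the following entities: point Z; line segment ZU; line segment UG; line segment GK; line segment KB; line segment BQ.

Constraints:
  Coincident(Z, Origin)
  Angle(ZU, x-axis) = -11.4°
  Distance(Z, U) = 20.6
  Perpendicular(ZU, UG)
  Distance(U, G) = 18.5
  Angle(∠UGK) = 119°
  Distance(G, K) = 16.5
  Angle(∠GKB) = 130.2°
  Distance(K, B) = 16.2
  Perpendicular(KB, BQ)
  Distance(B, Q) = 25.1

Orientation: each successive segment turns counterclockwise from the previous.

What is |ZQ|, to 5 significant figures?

2.7182

∠GKB = 130.2° gives KB at -170.60° from the x-axis; with |KB| = 16.2, B = (-4.6976, 22.111). KB is perpendicular to BQ, so BQ runs at -80.600°; with |BQ| = 25.1, Q = (-0.59812, -2.6516). Then |ZQ| = |Q − Z| = 2.7182.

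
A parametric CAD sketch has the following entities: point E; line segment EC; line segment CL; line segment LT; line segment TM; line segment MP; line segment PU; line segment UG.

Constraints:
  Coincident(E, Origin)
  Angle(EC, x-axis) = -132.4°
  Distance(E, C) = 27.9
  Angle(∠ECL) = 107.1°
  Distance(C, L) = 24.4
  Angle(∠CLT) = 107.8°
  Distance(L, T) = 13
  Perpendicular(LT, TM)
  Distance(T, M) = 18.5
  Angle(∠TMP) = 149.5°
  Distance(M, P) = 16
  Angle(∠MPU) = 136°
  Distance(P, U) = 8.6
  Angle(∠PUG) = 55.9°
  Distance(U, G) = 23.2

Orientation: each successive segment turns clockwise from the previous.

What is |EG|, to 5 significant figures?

28.951

∠MPU = 136.0° gives PU at -82.000° from the x-axis; with |PU| = 8.6, U = (-7.0290, -18.068). ∠PUG = 55.9° gives UG at 153.90° from the x-axis; with |UG| = 23.2, G = (-27.863, -7.8616). Then |EG| = |G − E| = 28.951.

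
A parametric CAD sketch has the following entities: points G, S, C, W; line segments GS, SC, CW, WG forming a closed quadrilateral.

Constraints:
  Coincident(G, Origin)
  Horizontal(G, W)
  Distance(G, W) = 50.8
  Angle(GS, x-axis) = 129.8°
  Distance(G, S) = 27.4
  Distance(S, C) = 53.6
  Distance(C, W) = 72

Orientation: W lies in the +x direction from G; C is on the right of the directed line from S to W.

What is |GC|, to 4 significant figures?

35.10

Checks: G = (0.00, 0.00) ✓; |SC| = 53.60 ✓; |CW| = 72.00 ✓.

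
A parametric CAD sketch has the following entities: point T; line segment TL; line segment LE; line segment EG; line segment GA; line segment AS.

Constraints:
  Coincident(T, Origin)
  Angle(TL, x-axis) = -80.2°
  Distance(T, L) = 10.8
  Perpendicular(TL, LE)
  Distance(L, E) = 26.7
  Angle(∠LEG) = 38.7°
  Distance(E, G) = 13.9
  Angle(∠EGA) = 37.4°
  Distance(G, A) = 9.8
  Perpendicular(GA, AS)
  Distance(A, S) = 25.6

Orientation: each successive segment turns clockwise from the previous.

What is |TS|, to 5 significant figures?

43.403

T is at the origin; TL runs at -80.2° with length 10.8, so L = (1.8383, -10.642). TL is perpendicular to LE, so LE runs at -170.20°; with |LE| = 26.7, E = (-24.472, -15.187). ∠LEG = 38.7° gives EG at 48.500° from the x-axis; with |EG| = 13.9, G = (-15.262, -4.7765). ∠EGA = 37.4° gives GA at -94.100° from the x-axis; with |GA| = 9.8, A = (-15.962, -14.551). GA ⟂ AS, so AS runs at 175.90°; with |AS| = 25.6, S = (-41.497, -12.721). Then |TS| = |S − T| = 43.403.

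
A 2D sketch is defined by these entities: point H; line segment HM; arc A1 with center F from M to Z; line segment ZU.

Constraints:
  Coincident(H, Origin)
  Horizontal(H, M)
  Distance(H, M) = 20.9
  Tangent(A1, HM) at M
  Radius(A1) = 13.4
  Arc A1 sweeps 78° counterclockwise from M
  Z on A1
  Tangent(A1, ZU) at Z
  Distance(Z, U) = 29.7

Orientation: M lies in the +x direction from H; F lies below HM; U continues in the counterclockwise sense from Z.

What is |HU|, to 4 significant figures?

39.70

H is at the origin; HM is horizontal with |HM| = 20.9 and M on the +x side, so M = (20.90, 0.000). Since A1 is tangent to HM there, FM ⟂ HM, so F = M + (0, -13.4) = (20.90, -13.40). On A1, M sits at bearing 90° from F; a 78° counterclockwise sweep puts Z at bearing 168°, so Z = F + 13.4·(cos 168°, sin 168°) = (7.793, -10.61). The tangent condition forces FZ to be normal to ZU, so ZU runs along (−sin 168°, cos 168°); with |ZU| = 29.7, U = (1.618, -39.66). Then |HU| = |U − H| = 39.70.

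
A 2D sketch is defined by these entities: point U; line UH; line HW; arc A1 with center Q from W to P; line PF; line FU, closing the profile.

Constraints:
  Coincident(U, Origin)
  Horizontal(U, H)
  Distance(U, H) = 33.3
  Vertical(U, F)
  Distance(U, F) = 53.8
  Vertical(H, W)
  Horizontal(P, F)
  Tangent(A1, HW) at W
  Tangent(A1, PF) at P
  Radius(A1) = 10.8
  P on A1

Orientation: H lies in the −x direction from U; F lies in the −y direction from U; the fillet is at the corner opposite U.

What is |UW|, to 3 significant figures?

54.4

The virtual corner opposite U is at (-33.3, -53.8). The tangent condition forces QW to be normal to HW and A1 meets PF tangentially, so QP is at right angles to PF, with radius 10.8, so the center Q sits 10.8 in from both sides at Q = (-22.5, -43.0). That places the tangent points at W = (-33.3, -43.0) on HW and P = (-22.5, -53.8) on PF. Then |UW| = |W − U| = 54.4.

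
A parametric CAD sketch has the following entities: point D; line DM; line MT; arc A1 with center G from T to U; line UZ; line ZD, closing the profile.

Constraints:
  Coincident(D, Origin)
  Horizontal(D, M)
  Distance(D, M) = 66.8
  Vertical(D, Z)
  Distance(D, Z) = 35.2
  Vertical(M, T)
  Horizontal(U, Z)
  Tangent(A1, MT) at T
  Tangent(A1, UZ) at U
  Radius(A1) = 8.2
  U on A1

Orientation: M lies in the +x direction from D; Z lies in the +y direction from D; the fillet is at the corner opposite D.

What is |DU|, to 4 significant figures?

68.36

D is at the origin; D and M share the same y with |DM| = 66.8 and M on the +x side, so M = (66.80, 0.000). DZ is vertical with |DZ| = 35.2 and Z on the +y side, so Z = (0.000, 35.20). The virtual corner opposite D is at (66.80, 35.20). The tangent condition forces GT to be normal to MT and since A1 is tangent to UZ there, GU ⟂ UZ, with radius 8.2, so the center G sits 8.2 in from both sides at G = (58.60, 27.00). That places the tangent points at T = (66.80, 27.00) on MT and U = (58.60, 35.20) on UZ. Then |DU| = |U − D| = 68.36.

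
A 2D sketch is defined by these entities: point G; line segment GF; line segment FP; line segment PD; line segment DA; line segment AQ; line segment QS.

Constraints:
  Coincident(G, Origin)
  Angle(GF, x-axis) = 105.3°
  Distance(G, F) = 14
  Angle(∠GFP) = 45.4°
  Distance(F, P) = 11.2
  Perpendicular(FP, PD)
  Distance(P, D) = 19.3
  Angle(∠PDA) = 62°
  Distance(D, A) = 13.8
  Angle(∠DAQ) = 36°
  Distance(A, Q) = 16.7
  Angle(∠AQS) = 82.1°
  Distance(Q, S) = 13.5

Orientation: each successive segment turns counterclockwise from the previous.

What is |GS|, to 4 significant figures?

15.16

G is at the origin; GF runs at 105.3° with length 14.0, so F = (-3.694, 13.50). ∠GFP = 45.4° gives FP at -120.1° from the x-axis; with |FP| = 11.2, P = (-9.311, 3.814). FP ⟂ PD, so PD runs at -30.10°; with |PD| = 19.3, D = (7.386, -5.865). ∠PDA = 62.0° gives DA at 87.90° from the x-axis; with |DA| = 13.8, A = (7.892, 7.926). ∠DAQ = 36.0° gives AQ at -128.1° from the x-axis; with |AQ| = 16.7, Q = (-2.413, -5.216). ∠AQS = 82.1° gives QS at -30.20° from the x-axis; with |QS| = 13.5, S = (9.255, -12.01). Then |GS| = |S − G| = 15.16.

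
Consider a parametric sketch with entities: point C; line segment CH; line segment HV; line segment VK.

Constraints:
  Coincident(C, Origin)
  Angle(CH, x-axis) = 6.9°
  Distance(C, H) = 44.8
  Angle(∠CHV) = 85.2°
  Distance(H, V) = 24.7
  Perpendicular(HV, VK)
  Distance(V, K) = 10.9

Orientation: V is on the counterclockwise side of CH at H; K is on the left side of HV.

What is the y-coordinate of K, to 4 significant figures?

27.36

C is at the origin; CH runs at 6.9° with length 44.8, so H = 44.8·(cos 6.9°, sin 6.9°) = (44.48, 5.382). ∠CHV = 85.2°, so HV runs at 6.9° + (180° − 85.2°) = 101.7° from the x-axis; with |HV| = 24.7, V = H + 24.7·(cos 101.7°, sin 101.7°) = (39.47, 29.57). The perpendicularity gives VK at right angles to HV; with |VK| = 10.9 on the left of HV, K = V + 10.9·(-0.9792, -0.2028) = (28.79, 27.36). So K.y = 27.36.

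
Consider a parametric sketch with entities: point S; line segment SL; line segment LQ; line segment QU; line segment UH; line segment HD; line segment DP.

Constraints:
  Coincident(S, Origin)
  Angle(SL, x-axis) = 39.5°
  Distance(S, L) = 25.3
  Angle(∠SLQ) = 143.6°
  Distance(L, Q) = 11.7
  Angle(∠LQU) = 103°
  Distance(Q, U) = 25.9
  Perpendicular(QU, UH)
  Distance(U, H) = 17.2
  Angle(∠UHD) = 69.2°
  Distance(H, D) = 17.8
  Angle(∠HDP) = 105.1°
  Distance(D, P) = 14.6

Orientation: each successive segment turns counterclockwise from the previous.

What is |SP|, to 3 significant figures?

38.4

S is at the origin; SL runs at 39.5° with length 25.3, so L = (19.5, 16.1). ∠SLQ = 143.6° gives LQ at 75.9° from the x-axis; with |LQ| = 11.7, Q = (22.4, 27.4). ∠LQU = 103.0° gives QU at 153° from the x-axis; with |QU| = 25.9, U = (-0.684, 39.2). The perpendicularity gives UH at right angles to QU, so UH runs at -117°; with |UH| = 17.2, H = (-8.52, 23.9). ∠UHD = 69.2° gives HD at -6.30° from the x-axis; with |HD| = 17.8, D = (9.17, 22.0). ∠HDP = 105.1° gives DP at 68.6° from the x-axis; with |DP| = 14.6, P = (14.5, 35.6). Then |SP| = |P − S| = 38.4.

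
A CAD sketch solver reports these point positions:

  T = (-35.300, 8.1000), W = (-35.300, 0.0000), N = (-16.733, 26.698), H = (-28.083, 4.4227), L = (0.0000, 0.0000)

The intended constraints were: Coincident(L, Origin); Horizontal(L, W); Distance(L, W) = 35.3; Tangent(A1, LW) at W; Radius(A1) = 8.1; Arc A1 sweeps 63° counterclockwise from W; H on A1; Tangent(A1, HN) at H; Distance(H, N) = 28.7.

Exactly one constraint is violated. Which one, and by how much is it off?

Distance(H, N) = 28.7 — off by 3.70.

L = (0.00, 0.00) ✓; L.y = 0.00, W.y = 0.00 ✓; |LW| = 35.30 ✓; ∠(TW, WL) = 90.00° ✓; |TW| = 8.100 ✓; bearing(T→H) − bearing(T→W) = 63.00° ✓; |TH| = 8.100 ✓; ∠(TH, HN) = 90.00° ✓; |HN| = 25.00 ✗.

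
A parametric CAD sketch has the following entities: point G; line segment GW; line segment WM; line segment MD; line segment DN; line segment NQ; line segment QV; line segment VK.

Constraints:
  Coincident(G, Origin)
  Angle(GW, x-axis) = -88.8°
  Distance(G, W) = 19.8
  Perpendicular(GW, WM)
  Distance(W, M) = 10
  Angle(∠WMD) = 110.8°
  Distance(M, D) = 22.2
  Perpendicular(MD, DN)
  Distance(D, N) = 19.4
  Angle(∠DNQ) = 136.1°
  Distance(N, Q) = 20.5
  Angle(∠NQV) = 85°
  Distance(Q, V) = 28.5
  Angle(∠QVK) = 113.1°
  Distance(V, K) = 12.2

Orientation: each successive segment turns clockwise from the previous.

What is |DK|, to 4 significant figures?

27.69

∠NQV = 85.0° gives QV at -116.9° from the x-axis; with |QV| = 28.5, V = (6.214, -25.22). ∠QVK = 113.1° gives VK at 176.2° from the x-axis; with |VK| = 12.2, K = (-5.959, -24.41). Then |DK| = |K − D| = 27.69.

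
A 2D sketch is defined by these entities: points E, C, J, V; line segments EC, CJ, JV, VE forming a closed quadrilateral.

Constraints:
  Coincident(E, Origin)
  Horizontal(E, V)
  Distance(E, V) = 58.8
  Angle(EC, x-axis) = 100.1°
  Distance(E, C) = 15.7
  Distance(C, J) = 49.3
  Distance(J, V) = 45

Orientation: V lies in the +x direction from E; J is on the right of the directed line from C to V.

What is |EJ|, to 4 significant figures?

35.08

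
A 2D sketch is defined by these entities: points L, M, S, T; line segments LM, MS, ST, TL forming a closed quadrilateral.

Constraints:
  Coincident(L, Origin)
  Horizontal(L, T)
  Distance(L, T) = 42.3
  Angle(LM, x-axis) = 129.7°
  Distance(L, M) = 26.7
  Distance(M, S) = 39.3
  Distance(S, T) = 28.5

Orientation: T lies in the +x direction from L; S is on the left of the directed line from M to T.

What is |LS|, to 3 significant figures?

30.1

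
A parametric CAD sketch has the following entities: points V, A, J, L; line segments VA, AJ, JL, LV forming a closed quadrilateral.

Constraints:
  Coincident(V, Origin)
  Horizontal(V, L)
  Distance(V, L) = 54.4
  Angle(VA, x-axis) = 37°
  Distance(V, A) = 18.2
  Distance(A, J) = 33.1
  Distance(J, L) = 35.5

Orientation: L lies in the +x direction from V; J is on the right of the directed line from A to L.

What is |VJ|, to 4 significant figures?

32.47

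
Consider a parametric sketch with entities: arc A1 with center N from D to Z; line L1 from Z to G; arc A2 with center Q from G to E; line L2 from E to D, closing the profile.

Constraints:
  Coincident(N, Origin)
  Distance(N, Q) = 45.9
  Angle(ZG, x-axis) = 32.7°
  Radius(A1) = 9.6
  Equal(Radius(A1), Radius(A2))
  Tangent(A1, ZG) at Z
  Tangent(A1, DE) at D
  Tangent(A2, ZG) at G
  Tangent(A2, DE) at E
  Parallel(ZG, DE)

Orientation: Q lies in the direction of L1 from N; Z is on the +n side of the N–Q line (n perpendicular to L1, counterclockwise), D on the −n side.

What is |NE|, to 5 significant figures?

46.893

The slot axis is L1's direction at 32.7°, so u = (cos 32.7°, sin 32.7°) = (0.84151, 0.54024) and n = (−sin 32.7°, cos 32.7°) = (-0.54024, 0.84151). N is at the origin and Q lies 45.9 along u from N, so Q = 45.9·u = (38.625, 24.797). Tangency of A1 to both parallel lines with radius 9.6 puts Z and D at N ± 9.6·n: Z = (-5.1863, 8.0785), D = (5.1863, -8.0785). Equal radii place G and E the same way about Q: G = Q + 9.6·n = (33.439, 32.876), E = Q − 9.6·n = (43.812, 16.719). Then |NE| = |E − N| = 46.893.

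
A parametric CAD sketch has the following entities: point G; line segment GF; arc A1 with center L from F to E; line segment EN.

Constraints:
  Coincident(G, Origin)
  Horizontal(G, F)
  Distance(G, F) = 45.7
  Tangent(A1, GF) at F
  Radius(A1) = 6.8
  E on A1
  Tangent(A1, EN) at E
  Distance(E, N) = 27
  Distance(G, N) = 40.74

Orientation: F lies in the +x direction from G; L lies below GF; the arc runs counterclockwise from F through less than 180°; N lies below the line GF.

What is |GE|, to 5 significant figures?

39.672

G is at the origin; GF is horizontal with |GF| = 45.7 and F on the +x side, so F = (45.700, 0.0000). The tangent condition forces LF to be normal to GF, so L = F + (0, -6.8) = (45.700, -6.8000). Since LE ⟂ EN (tangency), |LN| = √(6.8² + 27.0²) = 27.843 regardless of where E sits on A1. So N lies on both circle(G, 40.74) and circle(L, 27.843); the below-GF intersection is N = (28.736, -28.879). E is the foot of the tangent from N: E = (39.459, -4.0994).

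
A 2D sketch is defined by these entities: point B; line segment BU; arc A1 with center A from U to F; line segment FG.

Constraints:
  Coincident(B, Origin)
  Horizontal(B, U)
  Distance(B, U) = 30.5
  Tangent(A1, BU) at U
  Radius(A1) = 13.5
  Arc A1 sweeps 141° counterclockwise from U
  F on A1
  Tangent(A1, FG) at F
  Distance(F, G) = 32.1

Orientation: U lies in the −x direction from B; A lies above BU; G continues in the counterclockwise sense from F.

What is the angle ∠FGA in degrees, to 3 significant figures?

22.8°

On A1, U sits at bearing -90° from A; a 141° counterclockwise sweep puts F at bearing 51°, so F = A + 13.5·(cos 51°, sin 51°) = (-22.0, 24.0). The tangent condition forces AF to be normal to FG, so FG runs along (−sin 51°, cos 51°); with |FG| = 32.1, G = (-47.0, 44.2). Then cos ∠FGA = GF·GA / (|GF||GA|), giving 22.8°.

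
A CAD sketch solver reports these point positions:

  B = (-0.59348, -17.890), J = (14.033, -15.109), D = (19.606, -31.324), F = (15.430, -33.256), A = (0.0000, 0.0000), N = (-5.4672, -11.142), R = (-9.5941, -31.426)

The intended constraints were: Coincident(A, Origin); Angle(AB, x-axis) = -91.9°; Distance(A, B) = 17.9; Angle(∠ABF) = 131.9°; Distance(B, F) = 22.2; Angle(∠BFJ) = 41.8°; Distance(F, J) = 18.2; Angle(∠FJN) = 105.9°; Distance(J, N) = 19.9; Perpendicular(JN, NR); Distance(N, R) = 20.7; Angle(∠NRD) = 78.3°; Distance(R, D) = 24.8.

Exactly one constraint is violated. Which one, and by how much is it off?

Distance(R, D) = 24.8 — off by 4.40.

A = (0.00, 0.00) ✓; AB at -91.90° ✓; |AB| = 17.90 ✓; ∠ABF = 131.9° ✓; |BF| = 22.20 ✓; ∠BFJ = 41.80° ✓; |FJ| = 18.20 ✓; ∠FJN = 105.9° ✓; |JN| = 19.90 ✓; ∠(JN, NR) = 90.00° ✓; |NR| = 20.70 ✓; ∠NRD = 78.30° ✓; |RD| = 29.20 ✗.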